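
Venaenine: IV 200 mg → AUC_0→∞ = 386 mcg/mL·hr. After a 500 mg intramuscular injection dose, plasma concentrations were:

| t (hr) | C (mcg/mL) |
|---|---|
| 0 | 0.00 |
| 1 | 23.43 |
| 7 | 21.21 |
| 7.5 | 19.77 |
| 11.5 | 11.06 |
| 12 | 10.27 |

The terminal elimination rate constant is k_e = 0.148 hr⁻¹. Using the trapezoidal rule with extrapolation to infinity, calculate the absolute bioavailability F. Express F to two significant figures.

F = 0.30

Trapezoidal AUC_0→12 (intramuscular injection):
  [0→1]: (0.00+23.43)/2 × 1 = 11.715
  [1→7]: (23.43+21.21)/2 × 6 = 133.92
  [7→7.5]: (21.21+19.77)/2 × 0.5 = 10.245
  [7.5→11.5]: (19.77+11.06)/2 × 4 = 61.66
  [11.5→12]: (11.06+10.27)/2 × 0.5 = 5.3325
  Sum = 222.8725 mcg/mL·hr
Tail: C_last/k_e = 10.27/0.148 = 69.392
AUC_0→∞ (intramuscular injection) = 222.8725 + 69.392 = 292.2645 mcg/mL·hr
F = (AUC_ev/D_ev)/(AUC_iv/D_iv) = (292.2645/500)/(386/200) = 0.584529/1.93 = 0.3029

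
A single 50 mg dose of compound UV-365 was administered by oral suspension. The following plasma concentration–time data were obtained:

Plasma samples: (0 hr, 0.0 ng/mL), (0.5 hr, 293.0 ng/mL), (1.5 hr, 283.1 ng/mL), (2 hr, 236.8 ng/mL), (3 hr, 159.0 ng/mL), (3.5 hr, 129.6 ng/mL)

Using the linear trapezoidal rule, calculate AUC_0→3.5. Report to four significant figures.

AUC = 761.3 ng/mL·hr

Trapezoidal AUC_0→3.5:
  [0→0.5]: (0.0+293.0)/2 × 0.5 = 73.25
  [0.5→1.5]: (293.0+283.1)/2 × 1 = 288.05
  [1.5→2]: (283.1+236.8)/2 × 0.5 = 129.975
  [2→3]: (236.8+159.0)/2 × 1 = 197.9
  [3→3.5]: (159.0+129.6)/2 × 0.5 = 72.15
  Sum = 761.325 ng/mL·hr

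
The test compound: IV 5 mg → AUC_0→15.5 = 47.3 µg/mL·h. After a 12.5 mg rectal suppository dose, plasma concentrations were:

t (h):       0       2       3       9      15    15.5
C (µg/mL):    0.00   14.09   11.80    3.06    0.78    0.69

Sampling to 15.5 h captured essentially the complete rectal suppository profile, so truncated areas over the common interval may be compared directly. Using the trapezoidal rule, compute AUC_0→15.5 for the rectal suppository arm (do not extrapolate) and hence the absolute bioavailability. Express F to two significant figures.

Trapezoidal AUC_0→15.5 (rectal suppository):
  [0→2]: (0.00+14.09)/2 × 2 = 14.09
  [2→3]: (14.09+11.80)/2 × 1 = 12.945
  [3→9]: (11.80+3.06)/2 × 6 = 44.58
  [9→15]: (3.06+0.78)/2 × 6 = 11.52
  [15→15.5]: (0.78+0.69)/2 × 0.5 = 0.3675
  Sum = 83.5025 µg/mL·h
F = (AUC_ev/D_ev)/(AUC_iv/D_iv) = (83.5025/12.5)/(47.3/5) = 6.6802/9.46 = 0.7062

F = 0.71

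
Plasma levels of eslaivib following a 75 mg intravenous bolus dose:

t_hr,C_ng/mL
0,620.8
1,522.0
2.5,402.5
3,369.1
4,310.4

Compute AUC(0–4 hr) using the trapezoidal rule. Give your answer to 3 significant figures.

AUC = 1800 ng/mL·hr

Trapezoidal AUC_0→4:
  [0→1]: (620.8+522.0)/2 × 1 = 571.4
  [1→2.5]: (522.0+402.5)/2 × 1.5 = 693.375
  [2.5→3]: (402.5+369.1)/2 × 0.5 = 192.9
  [3→4]: (369.1+310.4)/2 × 1 = 339.75
  Sum = 1797.425 ng/mL·hr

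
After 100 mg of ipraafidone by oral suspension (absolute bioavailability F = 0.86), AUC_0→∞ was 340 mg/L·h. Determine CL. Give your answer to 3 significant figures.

CL = F × Dose / AUC_0→∞
   = 0.86 × 100 / 340 = 0.252941 L/h

CL = 0.253 L/h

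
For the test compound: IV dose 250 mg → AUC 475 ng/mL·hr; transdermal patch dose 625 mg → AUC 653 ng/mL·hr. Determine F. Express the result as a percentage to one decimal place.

F = 55.0%

F = (AUC_ev / D_ev) / (AUC_iv / D_iv)
  = (653/625) / (475/250)
  = 1.0448 / 1.9 = 0.5499
  = 54.99%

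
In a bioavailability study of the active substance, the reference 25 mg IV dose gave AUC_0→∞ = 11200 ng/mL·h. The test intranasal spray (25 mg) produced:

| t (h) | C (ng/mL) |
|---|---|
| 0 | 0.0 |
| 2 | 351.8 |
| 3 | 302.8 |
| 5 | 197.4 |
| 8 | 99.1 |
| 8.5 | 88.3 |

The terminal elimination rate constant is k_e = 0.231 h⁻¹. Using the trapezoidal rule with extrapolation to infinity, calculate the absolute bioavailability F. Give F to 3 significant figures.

Trapezoidal AUC_0→8.5 (intranasal spray):
  [0→2]: (0.0+351.8)/2 × 2 = 351.8
  [2→3]: (351.8+302.8)/2 × 1 = 327.3
  [3→5]: (302.8+197.4)/2 × 2 = 500.2
  [5→8]: (197.4+99.1)/2 × 3 = 444.75
  [8→8.5]: (99.1+88.3)/2 × 0.5 = 46.85
  Sum = 1670.9 ng/mL·h
Tail: C_last/k_e = 88.3/0.231 = 382.251
AUC_0→∞ (intranasal spray) = 1670.9 + 382.251 = 2053.151 ng/mL·h
F = (AUC_ev/D_ev)/(AUC_iv/D_iv) = (2053.151/25)/(11200/25) = 82.12604/448 = 0.1833

F = 0.183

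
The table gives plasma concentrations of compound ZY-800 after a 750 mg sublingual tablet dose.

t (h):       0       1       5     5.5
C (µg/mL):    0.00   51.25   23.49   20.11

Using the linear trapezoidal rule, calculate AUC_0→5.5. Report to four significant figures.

AUC = 186.0 µg/mL·h

Trapezoidal AUC_0→5.5:
  [0→1]: (0.00+51.25)/2 × 1 = 25.625
  [1→5]: (51.25+23.49)/2 × 4 = 149.48
  [5→5.5]: (23.49+20.11)/2 × 0.5 = 10.9
  Sum = 186.005 µg/mL·h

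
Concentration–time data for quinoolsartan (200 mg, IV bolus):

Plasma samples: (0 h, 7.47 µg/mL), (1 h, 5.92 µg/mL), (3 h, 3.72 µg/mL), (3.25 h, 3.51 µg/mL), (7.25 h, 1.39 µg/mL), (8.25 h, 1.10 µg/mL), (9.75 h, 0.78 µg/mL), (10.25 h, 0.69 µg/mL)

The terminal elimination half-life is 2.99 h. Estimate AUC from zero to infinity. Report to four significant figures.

Trapezoidal AUC_0→10.25:
  [0→1]: (7.47+5.92)/2 × 1 = 6.695
  [1→3]: (5.92+3.72)/2 × 2 = 9.64
  [3→3.25]: (3.72+3.51)/2 × 0.25 = 0.90375
  [3.25→7.25]: (3.51+1.39)/2 × 4 = 9.8
  [7.25→8.25]: (1.39+1.10)/2 × 1 = 1.245
  [8.25→9.75]: (1.10+0.78)/2 × 1.5 = 1.41
  [9.75→10.25]: (0.78+0.69)/2 × 0.5 = 0.3675
  Sum = 30.06125 µg/mL·h
k_e = ln2 / t½ = 0.693147 / 2.99 = 0.2318 h^-1
Extrapolated tail: C_last / k_e = 0.69 / 0.2318 = 2.977
AUC_0→∞ = 30.06125 + 2.977 = 33.03825 µg/mL·h

AUC = 33.04 µg/mL·h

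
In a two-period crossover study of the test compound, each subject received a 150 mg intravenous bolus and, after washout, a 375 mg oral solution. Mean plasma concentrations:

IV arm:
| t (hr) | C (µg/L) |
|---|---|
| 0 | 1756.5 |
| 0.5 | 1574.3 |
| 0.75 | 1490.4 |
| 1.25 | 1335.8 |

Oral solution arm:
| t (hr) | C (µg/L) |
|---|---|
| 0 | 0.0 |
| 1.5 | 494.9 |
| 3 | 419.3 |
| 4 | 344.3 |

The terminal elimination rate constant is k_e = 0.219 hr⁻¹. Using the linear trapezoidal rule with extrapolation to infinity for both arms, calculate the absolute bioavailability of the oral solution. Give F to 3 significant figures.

F = 0.150

Trapezoidal AUC_0→1.25 (IV):
  [0→0.5]: (1756.5+1574.3)/2 × 0.5 = 832.7
  [0.5→0.75]: (1574.3+1490.4)/2 × 0.25 = 383.0875
  [0.75→1.25]: (1490.4+1335.8)/2 × 0.5 = 706.55
  Sum = 1922.3375 µg/L·hr
IV tail: 1335.8/0.219 = 6099.543; AUC_iv,0→∞ = 1922.3375 + 6099.543 = 8021.8805 µg/L·hr
Trapezoidal AUC_0→4 (oral solution):
  [0→1.5]: (0.0+494.9)/2 × 1.5 = 371.175
  [1.5→3]: (494.9+419.3)/2 × 1.5 = 685.65
  [3→4]: (419.3+344.3)/2 × 1 = 381.8
  Sum = 1438.625 µg/L·hr
oral solution tail: 344.3/0.219 = 1572.146; AUC_ev,0→∞ = 1438.625 + 1572.146 = 3010.771 µg/L·hr
F = (AUC_ev/D_ev)/(AUC_iv/D_iv) = (3010.771/375)/(8021.8805/150) = 8.02872/53.4792 = 0.1501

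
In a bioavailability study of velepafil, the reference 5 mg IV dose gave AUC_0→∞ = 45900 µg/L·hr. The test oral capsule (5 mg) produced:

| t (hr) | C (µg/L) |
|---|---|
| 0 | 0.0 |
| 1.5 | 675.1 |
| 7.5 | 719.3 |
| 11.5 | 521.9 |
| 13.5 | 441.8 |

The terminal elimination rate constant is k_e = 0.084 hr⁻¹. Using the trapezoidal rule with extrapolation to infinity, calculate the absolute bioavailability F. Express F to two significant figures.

Trapezoidal AUC_0→13.5 (oral capsule):
  [0→1.5]: (0.0+675.1)/2 × 1.5 = 506.325
  [1.5→7.5]: (675.1+719.3)/2 × 6 = 4183.2
  [7.5→11.5]: (719.3+521.9)/2 × 4 = 2482.4
  [11.5→13.5]: (521.9+441.8)/2 × 2 = 963.7
  Sum = 8135.625 µg/L·hr
Tail: C_last/k_e = 441.8/0.084 = 5259.524
AUC_0→∞ (oral capsule) = 8135.625 + 5259.524 = 13395.149 µg/L·hr
F = (AUC_ev/D_ev)/(AUC_iv/D_iv) = (13395.149/5)/(45900/5) = 2679.0298/9180 = 0.2918

F = 0.29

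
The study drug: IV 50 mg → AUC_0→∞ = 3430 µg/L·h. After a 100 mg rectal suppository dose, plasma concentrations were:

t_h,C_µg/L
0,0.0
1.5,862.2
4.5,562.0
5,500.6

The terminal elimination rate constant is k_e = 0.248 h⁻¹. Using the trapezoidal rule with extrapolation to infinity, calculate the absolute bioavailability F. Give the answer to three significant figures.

Trapezoidal AUC_0→5 (rectal suppository):
  [0→1.5]: (0.0+862.2)/2 × 1.5 = 646.65
  [1.5→4.5]: (862.2+562.0)/2 × 3 = 2136.3
  [4.5→5]: (562.0+500.6)/2 × 0.5 = 265.65
  Sum = 3048.6 µg/L·h
Tail: C_last/k_e = 500.6/0.248 = 2018.548
AUC_0→∞ (rectal suppository) = 3048.6 + 2018.548 = 5067.148 µg/L·h
F = (AUC_ev/D_ev)/(AUC_iv/D_iv) = (5067.148/100)/(3430/50) = 50.67148/68.6 = 0.7387

F = 0.739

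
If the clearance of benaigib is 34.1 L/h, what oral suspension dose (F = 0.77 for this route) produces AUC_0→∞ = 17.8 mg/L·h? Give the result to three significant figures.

Dose = 788 mg

Dose = CL × AUC_0→∞ / F
     = 34.1 × 17.8 / 0.77 = 788.286 mg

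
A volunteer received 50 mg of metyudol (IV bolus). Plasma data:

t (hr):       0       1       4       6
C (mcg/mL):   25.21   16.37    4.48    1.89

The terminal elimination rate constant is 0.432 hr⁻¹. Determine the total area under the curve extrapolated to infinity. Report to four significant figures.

Trapezoidal AUC_0→6:
  [0→1]: (25.21+16.37)/2 × 1 = 20.79
  [1→4]: (16.37+4.48)/2 × 3 = 31.275
  [4→6]: (4.48+1.89)/2 × 2 = 6.37
  Sum = 58.435 mcg/mL·hr
Extrapolated tail: C_last / k_e = 1.89 / 0.432 = 4.375
AUC_0→∞ = 58.435 + 4.375 = 62.81 mcg/mL·hr

AUC = 62.81 mcg/mL·hr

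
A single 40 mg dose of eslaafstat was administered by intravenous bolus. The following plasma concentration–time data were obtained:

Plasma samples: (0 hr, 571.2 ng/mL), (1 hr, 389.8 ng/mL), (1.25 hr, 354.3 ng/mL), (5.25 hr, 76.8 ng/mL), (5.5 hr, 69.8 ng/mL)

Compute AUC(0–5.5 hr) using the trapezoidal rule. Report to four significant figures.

Trapezoidal AUC_0→5.5:
  [0→1]: (571.2+389.8)/2 × 1 = 480.5
  [1→1.25]: (389.8+354.3)/2 × 0.25 = 93.0125
  [1.25→5.25]: (354.3+76.8)/2 × 4 = 862.2
  [5.25→5.5]: (76.8+69.8)/2 × 0.25 = 18.325
  Sum = 1454.0375 ng/mL·hr

AUC = 1454 ng/mL·hr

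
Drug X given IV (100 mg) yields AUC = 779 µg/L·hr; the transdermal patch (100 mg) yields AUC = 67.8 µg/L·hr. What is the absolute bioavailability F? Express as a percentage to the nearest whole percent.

F = 9%

F = (AUC_ev / D_ev) / (AUC_iv / D_iv)
  = (67.8/100) / (779/100)
  = 0.678 / 7.79 = 0.0870
  = 8.70%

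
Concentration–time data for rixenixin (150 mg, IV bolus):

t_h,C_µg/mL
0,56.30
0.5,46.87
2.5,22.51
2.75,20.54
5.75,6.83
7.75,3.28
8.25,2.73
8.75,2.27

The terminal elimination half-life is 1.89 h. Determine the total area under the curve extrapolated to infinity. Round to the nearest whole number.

AUC = 161 µg/mL·h

Trapezoidal AUC_0→8.75:
  [0→0.5]: (56.30+46.87)/2 × 0.5 = 25.7925
  [0.5→2.5]: (46.87+22.51)/2 × 2 = 69.38
  [2.5→2.75]: (22.51+20.54)/2 × 0.25 = 5.38125
  [2.75→5.75]: (20.54+6.83)/2 × 3 = 41.055
  [5.75→7.75]: (6.83+3.28)/2 × 2 = 10.11
  [7.75→8.25]: (3.28+2.73)/2 × 0.5 = 1.5025
  [8.25→8.75]: (2.73+2.27)/2 × 0.5 = 1.25
  Sum = 154.47125 µg/mL·h
k_e = ln2 / t½ = 0.693147 / 1.89 = 0.3667 h^-1
Extrapolated tail: C_last / k_e = 2.27 / 0.3667 = 6.190
AUC_0→∞ = 154.47125 + 6.190 = 160.66125 µg/mL·h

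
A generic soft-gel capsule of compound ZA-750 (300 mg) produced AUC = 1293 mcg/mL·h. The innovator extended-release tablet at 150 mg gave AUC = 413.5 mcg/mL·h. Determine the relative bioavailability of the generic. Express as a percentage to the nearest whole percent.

F_rel = (AUC_test/D_test) / (AUC_ref/D_ref)
      = (1293/300) / (413.5/150)
      = 4.31 / 2.75667 = 1.5635 = 156.35%

F_rel = 156%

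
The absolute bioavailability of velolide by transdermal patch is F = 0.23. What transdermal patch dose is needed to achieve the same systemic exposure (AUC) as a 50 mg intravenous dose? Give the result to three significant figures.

D_transdermal = 217 mg

For equal systemic exposure: F × D_ev = D_iv
D_ev = D_iv / F = 50 / 0.23 = 217.391 mg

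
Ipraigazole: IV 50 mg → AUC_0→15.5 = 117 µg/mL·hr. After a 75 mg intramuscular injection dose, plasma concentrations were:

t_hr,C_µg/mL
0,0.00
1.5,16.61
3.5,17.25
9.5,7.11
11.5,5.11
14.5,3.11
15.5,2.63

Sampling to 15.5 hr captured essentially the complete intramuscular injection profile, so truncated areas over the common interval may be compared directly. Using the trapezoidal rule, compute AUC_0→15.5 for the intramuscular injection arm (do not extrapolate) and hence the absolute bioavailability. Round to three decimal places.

Trapezoidal AUC_0→15.5 (intramuscular injection):
  [0→1.5]: (0.00+16.61)/2 × 1.5 = 12.4575
  [1.5→3.5]: (16.61+17.25)/2 × 2 = 33.86
  [3.5→9.5]: (17.25+7.11)/2 × 6 = 73.08
  [9.5→11.5]: (7.11+5.11)/2 × 2 = 12.22
  [11.5→14.5]: (5.11+3.11)/2 × 3 = 12.33
  [14.5→15.5]: (3.11+2.63)/2 × 1 = 2.87
  Sum = 146.8175 µg/mL·hr
F = (AUC_ev/D_ev)/(AUC_iv/D_iv) = (146.8175/75)/(117/50) = 1.95757/2.34 = 0.8366

F = 0.837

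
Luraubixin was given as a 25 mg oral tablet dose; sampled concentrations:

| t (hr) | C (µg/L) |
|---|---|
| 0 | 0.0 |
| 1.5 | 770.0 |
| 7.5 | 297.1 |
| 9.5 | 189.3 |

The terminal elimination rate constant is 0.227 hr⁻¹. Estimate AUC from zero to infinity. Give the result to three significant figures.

Trapezoidal AUC_0→9.5:
  [0→1.5]: (0.0+770.0)/2 × 1.5 = 577.5
  [1.5→7.5]: (770.0+297.1)/2 × 6 = 3201.3
  [7.5→9.5]: (297.1+189.3)/2 × 2 = 486.4
  Sum = 4265.2 µg/L·hr
Extrapolated tail: C_last / k_e = 189.3 / 0.227 = 833.921
AUC_0→∞ = 4265.2 + 833.921 = 5099.121 µg/L·hr

AUC = 5100 µg/L·hr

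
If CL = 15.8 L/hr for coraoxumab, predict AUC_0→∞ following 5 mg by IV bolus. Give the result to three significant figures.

AUC = 0.316 mg/L·hr

AUC_0→∞ = Dose_iv / CL
        = 5 / 15.8 = 0.316456 mg/L·hr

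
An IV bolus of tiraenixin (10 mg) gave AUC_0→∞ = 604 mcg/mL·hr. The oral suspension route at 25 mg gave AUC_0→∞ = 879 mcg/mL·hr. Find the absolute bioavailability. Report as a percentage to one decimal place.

F = (AUC_ev / D_ev) / (AUC_iv / D_iv)
  = (879/25) / (604/10)
  = 35.16 / 60.4 = 0.5821
  = 58.21%

F = 58.2%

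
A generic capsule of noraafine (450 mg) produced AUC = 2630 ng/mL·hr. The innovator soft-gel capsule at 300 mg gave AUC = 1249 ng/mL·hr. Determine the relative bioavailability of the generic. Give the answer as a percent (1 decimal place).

F_rel = 140.4%

F_rel = (AUC_test/D_test) / (AUC_ref/D_ref)
      = (2630/450) / (1249/300)
      = 5.84444 / 4.16333 = 1.4038 = 140.38%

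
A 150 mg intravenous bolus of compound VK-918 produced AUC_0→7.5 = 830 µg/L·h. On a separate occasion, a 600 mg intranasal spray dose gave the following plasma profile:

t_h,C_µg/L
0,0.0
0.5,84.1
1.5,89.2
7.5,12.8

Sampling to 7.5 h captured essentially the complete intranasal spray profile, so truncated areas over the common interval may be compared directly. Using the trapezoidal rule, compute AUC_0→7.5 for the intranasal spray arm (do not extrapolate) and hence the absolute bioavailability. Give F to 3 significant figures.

Trapezoidal AUC_0→7.5 (intranasal spray):
  [0→0.5]: (0.0+84.1)/2 × 0.5 = 21.025
  [0.5→1.5]: (84.1+89.2)/2 × 1 = 86.65
  [1.5→7.5]: (89.2+12.8)/2 × 6 = 306.0
  Sum = 413.675 µg/L·h
F = (AUC_ev/D_ev)/(AUC_iv/D_iv) = (413.675/600)/(830/150) = 0.689458/5.53333 = 0.1246

F = 0.125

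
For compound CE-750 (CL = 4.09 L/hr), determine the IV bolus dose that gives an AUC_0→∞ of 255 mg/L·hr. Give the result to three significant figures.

Dose_iv = CL × AUC_0→∞
     = 4.09 × 255 = 1042.95 mg

Dose = 1040 mg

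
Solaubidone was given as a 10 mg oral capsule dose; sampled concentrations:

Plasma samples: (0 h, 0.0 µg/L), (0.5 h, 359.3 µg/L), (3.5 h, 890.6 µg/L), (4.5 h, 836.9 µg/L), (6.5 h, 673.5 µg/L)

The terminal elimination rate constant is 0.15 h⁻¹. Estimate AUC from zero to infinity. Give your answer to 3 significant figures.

AUC = 8830 µg/L·h

Trapezoidal AUC_0→6.5:
  [0→0.5]: (0.0+359.3)/2 × 0.5 = 89.825
  [0.5→3.5]: (359.3+890.6)/2 × 3 = 1874.85
  [3.5→4.5]: (890.6+836.9)/2 × 1 = 863.75
  [4.5→6.5]: (836.9+673.5)/2 × 2 = 1510.4
  Sum = 4338.825 µg/L·h
Extrapolated tail: C_last / k_e = 673.5 / 0.15 = 4490.000
AUC_0→∞ = 4338.825 + 4490.000 = 8828.825 µg/L·h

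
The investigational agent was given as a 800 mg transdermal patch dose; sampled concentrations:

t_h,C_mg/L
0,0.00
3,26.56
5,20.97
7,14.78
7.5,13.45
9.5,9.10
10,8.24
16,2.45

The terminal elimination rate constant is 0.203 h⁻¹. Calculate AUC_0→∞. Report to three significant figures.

AUC = 201 mg/L·h

Trapezoidal AUC_0→16:
  [0→3]: (0.00+26.56)/2 × 3 = 39.84
  [3→5]: (26.56+20.97)/2 × 2 = 47.53
  [5→7]: (20.97+14.78)/2 × 2 = 35.75
  [7→7.5]: (14.78+13.45)/2 × 0.5 = 7.0575
  [7.5→9.5]: (13.45+9.10)/2 × 2 = 22.55
  [9.5→10]: (9.10+8.24)/2 × 0.5 = 4.335
  [10→16]: (8.24+2.45)/2 × 6 = 32.07
  Sum = 189.1325 mg/L·h
Extrapolated tail: C_last / k_e = 2.45 / 0.203 = 12.069
AUC_0→∞ = 189.1325 + 12.069 = 201.2015 mg/L·h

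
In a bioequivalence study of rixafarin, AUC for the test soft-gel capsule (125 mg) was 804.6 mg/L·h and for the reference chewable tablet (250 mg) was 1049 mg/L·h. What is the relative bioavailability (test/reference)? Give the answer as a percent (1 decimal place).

F_rel = (AUC_test/D_test) / (AUC_ref/D_ref)
      = (804.6/125) / (1049/250)
      = 6.4368 / 4.196 = 1.5340 = 153.40%

F_rel = 153.4%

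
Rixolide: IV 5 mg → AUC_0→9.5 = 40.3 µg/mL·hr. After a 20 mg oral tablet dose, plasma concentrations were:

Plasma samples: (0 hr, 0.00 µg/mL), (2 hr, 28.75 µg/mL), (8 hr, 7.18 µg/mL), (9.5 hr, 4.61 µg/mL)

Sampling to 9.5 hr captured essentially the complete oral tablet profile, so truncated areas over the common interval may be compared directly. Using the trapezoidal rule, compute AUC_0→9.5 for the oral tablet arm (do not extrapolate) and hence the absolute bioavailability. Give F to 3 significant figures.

F = 0.902

Trapezoidal AUC_0→9.5 (oral tablet):
  [0→2]: (0.00+28.75)/2 × 2 = 28.75
  [2→8]: (28.75+7.18)/2 × 6 = 107.79
  [8→9.5]: (7.18+4.61)/2 × 1.5 = 8.8425
  Sum = 145.3825 µg/mL·hr
F = (AUC_ev/D_ev)/(AUC_iv/D_iv) = (145.3825/20)/(40.3/5) = 7.269125/8.06 = 0.9019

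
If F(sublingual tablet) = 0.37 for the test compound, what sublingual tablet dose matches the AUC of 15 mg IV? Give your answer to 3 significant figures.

For equal systemic exposure: F × D_ev = D_iv
D_ev = D_iv / F = 15 / 0.37 = 40.5405 mg

D_sublingual = 40.5 mg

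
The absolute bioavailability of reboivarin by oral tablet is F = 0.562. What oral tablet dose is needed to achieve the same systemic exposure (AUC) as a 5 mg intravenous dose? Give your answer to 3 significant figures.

For equal systemic exposure: F × D_ev = D_iv
D_ev = D_iv / F = 5 / 0.562 = 8.8968 mg

D_oral = 8.90 mg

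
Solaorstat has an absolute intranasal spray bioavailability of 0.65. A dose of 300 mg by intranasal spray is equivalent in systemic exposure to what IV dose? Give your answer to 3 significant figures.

D_iv = 195 mg

Systemic exposure from an extravascular dose = F × D_ev, so the equivalent IV dose is F × D_ev.
D_iv = F × D_ev = 0.65 × 300 = 195 mg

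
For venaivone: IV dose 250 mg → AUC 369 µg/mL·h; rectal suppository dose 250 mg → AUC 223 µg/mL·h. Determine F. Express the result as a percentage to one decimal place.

F = (AUC_ev / D_ev) / (AUC_iv / D_iv)
  = (223/250) / (369/250)
  = 0.892 / 1.476 = 0.6043
  = 60.43%

F = 60.4%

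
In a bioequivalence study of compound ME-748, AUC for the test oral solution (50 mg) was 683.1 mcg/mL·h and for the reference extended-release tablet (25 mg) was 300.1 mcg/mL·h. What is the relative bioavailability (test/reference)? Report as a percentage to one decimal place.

F_rel = (AUC_test/D_test) / (AUC_ref/D_ref)
      = (683.1/50) / (300.1/25)
      = 13.662 / 12.004 = 1.1381 = 113.81%

F_rel = 113.8%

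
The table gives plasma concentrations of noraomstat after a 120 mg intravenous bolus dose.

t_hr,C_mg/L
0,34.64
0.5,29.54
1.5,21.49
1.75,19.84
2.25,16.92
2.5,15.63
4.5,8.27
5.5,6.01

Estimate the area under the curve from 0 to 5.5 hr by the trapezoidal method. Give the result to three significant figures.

Trapezoidal AUC_0→5.5:
  [0→0.5]: (34.64+29.54)/2 × 0.5 = 16.045
  [0.5→1.5]: (29.54+21.49)/2 × 1 = 25.515
  [1.5→1.75]: (21.49+19.84)/2 × 0.25 = 5.16625
  [1.75→2.25]: (19.84+16.92)/2 × 0.5 = 9.19
  [2.25→2.5]: (16.92+15.63)/2 × 0.25 = 4.06875
  [2.5→4.5]: (15.63+8.27)/2 × 2 = 23.9
  [4.5→5.5]: (8.27+6.01)/2 × 1 = 7.14
  Sum = 91.025 mg/L·hr

AUC = 91.0 mg/L·hr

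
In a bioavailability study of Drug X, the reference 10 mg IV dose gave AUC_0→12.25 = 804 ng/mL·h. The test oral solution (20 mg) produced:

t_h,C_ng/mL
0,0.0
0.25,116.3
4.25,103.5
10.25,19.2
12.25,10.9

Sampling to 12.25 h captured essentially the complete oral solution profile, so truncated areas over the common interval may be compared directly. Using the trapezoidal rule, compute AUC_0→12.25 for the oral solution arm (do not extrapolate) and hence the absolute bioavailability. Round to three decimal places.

F = 0.530

Trapezoidal AUC_0→12.25 (oral solution):
  [0→0.25]: (0.0+116.3)/2 × 0.25 = 14.5375
  [0.25→4.25]: (116.3+103.5)/2 × 4 = 439.6
  [4.25→10.25]: (103.5+19.2)/2 × 6 = 368.1
  [10.25→12.25]: (19.2+10.9)/2 × 2 = 30.1
  Sum = 852.3375 ng/mL·h
F = (AUC_ev/D_ev)/(AUC_iv/D_iv) = (852.3375/20)/(804/10) = 42.616875/80.4 = 0.5301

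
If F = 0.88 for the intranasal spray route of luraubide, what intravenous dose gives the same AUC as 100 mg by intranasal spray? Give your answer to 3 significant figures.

D_iv = 88.0 mg

Systemic exposure from an extravascular dose = F × D_ev, so the equivalent IV dose is F × D_ev.
D_iv = F × D_ev = 0.88 × 100 = 88 mg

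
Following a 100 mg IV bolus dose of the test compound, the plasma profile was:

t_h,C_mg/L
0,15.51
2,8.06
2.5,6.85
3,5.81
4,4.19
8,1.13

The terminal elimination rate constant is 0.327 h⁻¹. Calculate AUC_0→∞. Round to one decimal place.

Trapezoidal AUC_0→8:
  [0→2]: (15.51+8.06)/2 × 2 = 23.57
  [2→2.5]: (8.06+6.85)/2 × 0.5 = 3.7275
  [2.5→3]: (6.85+5.81)/2 × 0.5 = 3.165
  [3→4]: (5.81+4.19)/2 × 1 = 5.0
  [4→8]: (4.19+1.13)/2 × 4 = 10.64
  Sum = 46.1025 mg/L·h
Extrapolated tail: C_last / k_e = 1.13 / 0.327 = 3.456
AUC_0→∞ = 46.1025 + 3.456 = 49.5585 mg/L·h

AUC = 49.6 mg/L·h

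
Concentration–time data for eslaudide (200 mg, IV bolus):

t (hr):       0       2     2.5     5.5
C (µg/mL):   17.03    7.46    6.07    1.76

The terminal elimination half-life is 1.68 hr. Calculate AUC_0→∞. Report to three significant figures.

AUC = 43.9 µg/mL·hr

Trapezoidal AUC_0→5.5:
  [0→2]: (17.03+7.46)/2 × 2 = 24.49
  [2→2.5]: (7.46+6.07)/2 × 0.5 = 3.3825
  [2.5→5.5]: (6.07+1.76)/2 × 3 = 11.745
  Sum = 39.6175 µg/mL·hr
k_e = ln2 / t½ = 0.693147 / 1.68 = 0.4126 hr^-1
Extrapolated tail: C_last / k_e = 1.76 / 0.4126 = 4.266
AUC_0→∞ = 39.6175 + 4.266 = 43.8835 µg/mL·hr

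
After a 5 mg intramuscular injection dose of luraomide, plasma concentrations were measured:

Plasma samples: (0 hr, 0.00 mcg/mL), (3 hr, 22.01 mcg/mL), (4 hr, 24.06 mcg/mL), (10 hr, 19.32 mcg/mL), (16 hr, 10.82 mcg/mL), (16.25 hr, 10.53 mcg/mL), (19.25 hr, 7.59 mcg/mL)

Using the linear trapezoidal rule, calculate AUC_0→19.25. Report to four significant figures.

AUC = 306.5 mcg/mL·hr

Trapezoidal AUC_0→19.25:
  [0→3]: (0.00+22.01)/2 × 3 = 33.015
  [3→4]: (22.01+24.06)/2 × 1 = 23.035
  [4→10]: (24.06+19.32)/2 × 6 = 130.14
  [10→16]: (19.32+10.82)/2 × 6 = 90.42
  [16→16.25]: (10.82+10.53)/2 × 0.25 = 2.66875
  [16.25→19.25]: (10.53+7.59)/2 × 3 = 27.18
  Sum = 306.45875 mcg/mL·hr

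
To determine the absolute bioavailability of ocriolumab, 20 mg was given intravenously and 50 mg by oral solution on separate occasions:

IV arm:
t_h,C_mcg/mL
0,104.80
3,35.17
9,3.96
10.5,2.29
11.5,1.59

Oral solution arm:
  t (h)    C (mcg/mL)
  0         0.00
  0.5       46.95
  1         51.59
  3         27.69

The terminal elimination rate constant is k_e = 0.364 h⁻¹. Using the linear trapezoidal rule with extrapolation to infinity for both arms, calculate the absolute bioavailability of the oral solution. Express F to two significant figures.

F = 0.23

Trapezoidal AUC_0→11.5 (IV):
  [0→3]: (104.80+35.17)/2 × 3 = 209.955
  [3→9]: (35.17+3.96)/2 × 6 = 117.39
  [9→10.5]: (3.96+2.29)/2 × 1.5 = 4.6875
  [10.5→11.5]: (2.29+1.59)/2 × 1 = 1.94
  Sum = 333.9725 mcg/mL·h
IV tail: 1.59/0.364 = 4.368; AUC_iv,0→∞ = 333.9725 + 4.368 = 338.3405 mcg/mL·h
Trapezoidal AUC_0→3 (oral solution):
  [0→0.5]: (0.00+46.95)/2 × 0.5 = 11.7375
  [0.5→1]: (46.95+51.59)/2 × 0.5 = 24.635
  [1→3]: (51.59+27.69)/2 × 2 = 79.28
  Sum = 115.6525 mcg/mL·h
oral solution tail: 27.69/0.364 = 76.071; AUC_ev,0→∞ = 115.6525 + 76.071 = 191.7235 mcg/mL·h
F = (AUC_ev/D_ev)/(AUC_iv/D_iv) = (191.7235/50)/(338.3405/20) = 3.83447/16.917025 = 0.2267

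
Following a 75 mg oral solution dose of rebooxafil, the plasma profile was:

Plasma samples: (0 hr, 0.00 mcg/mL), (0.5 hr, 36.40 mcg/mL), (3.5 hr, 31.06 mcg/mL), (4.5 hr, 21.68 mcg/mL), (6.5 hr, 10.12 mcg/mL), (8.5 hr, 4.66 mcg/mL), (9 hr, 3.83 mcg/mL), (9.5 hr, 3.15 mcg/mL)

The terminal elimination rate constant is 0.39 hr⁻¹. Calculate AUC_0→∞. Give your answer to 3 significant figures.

AUC = 195 mcg/mL·hr

Trapezoidal AUC_0→9.5:
  [0→0.5]: (0.00+36.40)/2 × 0.5 = 9.1
  [0.5→3.5]: (36.40+31.06)/2 × 3 = 101.19
  [3.5→4.5]: (31.06+21.68)/2 × 1 = 26.37
  [4.5→6.5]: (21.68+10.12)/2 × 2 = 31.8
  [6.5→8.5]: (10.12+4.66)/2 × 2 = 14.78
  [8.5→9]: (4.66+3.83)/2 × 0.5 = 2.1225
  [9→9.5]: (3.83+3.15)/2 × 0.5 = 1.745
  Sum = 187.1075 mcg/mL·hr
Extrapolated tail: C_last / k_e = 3.15 / 0.39 = 8.077
AUC_0→∞ = 187.1075 + 8.077 = 195.1845 mcg/mL·hr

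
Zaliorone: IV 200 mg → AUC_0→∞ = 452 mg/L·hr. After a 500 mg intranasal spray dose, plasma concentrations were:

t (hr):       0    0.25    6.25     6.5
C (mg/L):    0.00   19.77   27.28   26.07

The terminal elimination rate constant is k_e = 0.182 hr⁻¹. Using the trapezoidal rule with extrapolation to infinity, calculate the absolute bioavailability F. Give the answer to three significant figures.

F = 0.260

Trapezoidal AUC_0→6.5 (intranasal spray):
  [0→0.25]: (0.00+19.77)/2 × 0.25 = 2.47125
  [0.25→6.25]: (19.77+27.28)/2 × 6 = 141.15
  [6.25→6.5]: (27.28+26.07)/2 × 0.25 = 6.66875
  Sum = 150.29 mg/L·hr
Tail: C_last/k_e = 26.07/0.182 = 143.242
AUC_0→∞ (intranasal spray) = 150.29 + 143.242 = 293.532 mg/L·hr
F = (AUC_ev/D_ev)/(AUC_iv/D_iv) = (293.532/500)/(452/200) = 0.587064/2.26 = 0.2598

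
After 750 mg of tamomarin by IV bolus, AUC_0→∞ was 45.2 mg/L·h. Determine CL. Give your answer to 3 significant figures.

CL = Dose_iv / AUC_0→∞
   = 750 / 45.2 = 16.5929 L/h

CL = 16.6 L/h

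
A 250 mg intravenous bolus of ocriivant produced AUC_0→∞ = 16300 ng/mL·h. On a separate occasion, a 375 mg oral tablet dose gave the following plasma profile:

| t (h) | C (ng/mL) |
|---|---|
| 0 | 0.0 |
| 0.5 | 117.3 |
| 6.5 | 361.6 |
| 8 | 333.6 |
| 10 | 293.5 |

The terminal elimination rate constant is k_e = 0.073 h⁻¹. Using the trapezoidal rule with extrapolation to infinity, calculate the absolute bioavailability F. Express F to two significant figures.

Trapezoidal AUC_0→10 (oral tablet):
  [0→0.5]: (0.0+117.3)/2 × 0.5 = 29.325
  [0.5→6.5]: (117.3+361.6)/2 × 6 = 1436.7
  [6.5→8]: (361.6+333.6)/2 × 1.5 = 521.4
  [8→10]: (333.6+293.5)/2 × 2 = 627.1
  Sum = 2614.525 ng/mL·h
Tail: C_last/k_e = 293.5/0.073 = 4020.548
AUC_0→∞ (oral tablet) = 2614.525 + 4020.548 = 6635.073 ng/mL·h
F = (AUC_ev/D_ev)/(AUC_iv/D_iv) = (6635.073/375)/(16300/250) = 17.693528/65.2 = 0.2714

F = 0.27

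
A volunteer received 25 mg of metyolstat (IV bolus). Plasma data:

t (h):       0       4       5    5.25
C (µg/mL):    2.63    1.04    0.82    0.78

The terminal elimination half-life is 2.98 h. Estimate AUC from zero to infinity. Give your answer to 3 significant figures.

Trapezoidal AUC_0→5.25:
  [0→4]: (2.63+1.04)/2 × 4 = 7.34
  [4→5]: (1.04+0.82)/2 × 1 = 0.93
  [5→5.25]: (0.82+0.78)/2 × 0.25 = 0.2
  Sum = 8.47 µg/mL·h
k_e = ln2 / t½ = 0.693147 / 2.98 = 0.2326 h^-1
Extrapolated tail: C_last / k_e = 0.78 / 0.2326 = 3.353
AUC_0→∞ = 8.47 + 3.353 = 11.823 µg/mL·h

AUC = 11.8 µg/mL·h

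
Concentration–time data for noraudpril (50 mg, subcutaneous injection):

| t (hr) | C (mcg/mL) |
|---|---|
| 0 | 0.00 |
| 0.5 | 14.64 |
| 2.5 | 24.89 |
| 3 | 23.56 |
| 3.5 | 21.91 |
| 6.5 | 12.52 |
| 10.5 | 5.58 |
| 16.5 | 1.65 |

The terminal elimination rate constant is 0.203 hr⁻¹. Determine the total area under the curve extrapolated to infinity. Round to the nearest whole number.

Trapezoidal AUC_0→16.5:
  [0→0.5]: (0.00+14.64)/2 × 0.5 = 3.66
  [0.5→2.5]: (14.64+24.89)/2 × 2 = 39.53
  [2.5→3]: (24.89+23.56)/2 × 0.5 = 12.1125
  [3→3.5]: (23.56+21.91)/2 × 0.5 = 11.3675
  [3.5→6.5]: (21.91+12.52)/2 × 3 = 51.645
  [6.5→10.5]: (12.52+5.58)/2 × 4 = 36.2
  [10.5→16.5]: (5.58+1.65)/2 × 6 = 21.69
  Sum = 176.205 mcg/mL·hr
Extrapolated tail: C_last / k_e = 1.65 / 0.203 = 8.128
AUC_0→∞ = 176.205 + 8.128 = 184.333 mcg/mL·hr

AUC = 184 mcg/mL·hr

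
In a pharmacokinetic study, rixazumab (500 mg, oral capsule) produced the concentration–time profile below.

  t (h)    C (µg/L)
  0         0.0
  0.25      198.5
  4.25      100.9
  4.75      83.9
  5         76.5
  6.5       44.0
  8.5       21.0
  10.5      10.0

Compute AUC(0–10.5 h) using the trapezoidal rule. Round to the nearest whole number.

Trapezoidal AUC_0→10.5:
  [0→0.25]: (0.0+198.5)/2 × 0.25 = 24.8125
  [0.25→4.25]: (198.5+100.9)/2 × 4 = 598.8
  [4.25→4.75]: (100.9+83.9)/2 × 0.5 = 46.2
  [4.75→5]: (83.9+76.5)/2 × 0.25 = 20.05
  [5→6.5]: (76.5+44.0)/2 × 1.5 = 90.375
  [6.5→8.5]: (44.0+21.0)/2 × 2 = 65.0
  [8.5→10.5]: (21.0+10.0)/2 × 2 = 31.0
  Sum = 876.2375 µg/L·h

AUC = 876 µg/L·h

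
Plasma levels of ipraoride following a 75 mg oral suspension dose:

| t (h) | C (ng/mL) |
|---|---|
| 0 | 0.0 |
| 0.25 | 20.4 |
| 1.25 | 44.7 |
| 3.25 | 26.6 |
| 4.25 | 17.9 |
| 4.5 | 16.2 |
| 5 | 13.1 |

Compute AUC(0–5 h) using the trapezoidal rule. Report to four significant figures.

AUC = 140.2 ng/mL·h

Trapezoidal AUC_0→5:
  [0→0.25]: (0.0+20.4)/2 × 0.25 = 2.55
  [0.25→1.25]: (20.4+44.7)/2 × 1 = 32.55
  [1.25→3.25]: (44.7+26.6)/2 × 2 = 71.3
  [3.25→4.25]: (26.6+17.9)/2 × 1 = 22.25
  [4.25→4.5]: (17.9+16.2)/2 × 0.25 = 4.2625
  [4.5→5]: (16.2+13.1)/2 × 0.5 = 7.325
  Sum = 140.2375 ng/mL·h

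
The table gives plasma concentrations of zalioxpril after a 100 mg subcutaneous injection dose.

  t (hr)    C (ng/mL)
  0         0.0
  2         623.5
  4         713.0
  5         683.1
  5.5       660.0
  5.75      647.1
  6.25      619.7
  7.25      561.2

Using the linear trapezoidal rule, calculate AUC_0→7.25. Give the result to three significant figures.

Trapezoidal AUC_0→7.25:
  [0→2]: (0.0+623.5)/2 × 2 = 623.5
  [2→4]: (623.5+713.0)/2 × 2 = 1336.5
  [4→5]: (713.0+683.1)/2 × 1 = 698.05
  [5→5.5]: (683.1+660.0)/2 × 0.5 = 335.775
  [5.5→5.75]: (660.0+647.1)/2 × 0.25 = 163.3875
  [5.75→6.25]: (647.1+619.7)/2 × 0.5 = 316.7
  [6.25→7.25]: (619.7+561.2)/2 × 1 = 590.45
  Sum = 4064.3625 ng/mL·hr

AUC = 4060 ng/mL·hr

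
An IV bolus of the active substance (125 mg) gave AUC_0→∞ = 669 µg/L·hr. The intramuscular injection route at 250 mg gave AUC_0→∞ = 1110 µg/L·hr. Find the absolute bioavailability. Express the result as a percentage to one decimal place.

F = 83.0%

F = (AUC_ev / D_ev) / (AUC_iv / D_iv)
  = (1110/250) / (669/125)
  = 4.44 / 5.352 = 0.8296
  = 82.96%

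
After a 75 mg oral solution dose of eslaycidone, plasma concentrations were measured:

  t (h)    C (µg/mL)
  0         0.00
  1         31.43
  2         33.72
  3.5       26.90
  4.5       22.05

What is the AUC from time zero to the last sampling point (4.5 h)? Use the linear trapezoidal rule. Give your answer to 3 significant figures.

Trapezoidal AUC_0→4.5:
  [0→1]: (0.00+31.43)/2 × 1 = 15.715
  [1→2]: (31.43+33.72)/2 × 1 = 32.575
  [2→3.5]: (33.72+26.90)/2 × 1.5 = 45.465
  [3.5→4.5]: (26.90+22.05)/2 × 1 = 24.475
  Sum = 118.23 µg/mL·h

AUC = 118 µg/mL·h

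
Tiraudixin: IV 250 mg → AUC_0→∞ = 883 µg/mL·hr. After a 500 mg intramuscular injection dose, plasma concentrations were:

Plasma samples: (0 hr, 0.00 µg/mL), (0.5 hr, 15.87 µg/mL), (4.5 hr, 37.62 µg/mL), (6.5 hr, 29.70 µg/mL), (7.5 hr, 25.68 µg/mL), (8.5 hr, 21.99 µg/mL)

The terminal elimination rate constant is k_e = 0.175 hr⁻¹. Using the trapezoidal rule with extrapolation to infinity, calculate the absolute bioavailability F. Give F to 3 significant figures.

F = 0.201

Trapezoidal AUC_0→8.5 (intramuscular injection):
  [0→0.5]: (0.00+15.87)/2 × 0.5 = 3.9675
  [0.5→4.5]: (15.87+37.62)/2 × 4 = 106.98
  [4.5→6.5]: (37.62+29.70)/2 × 2 = 67.32
  [6.5→7.5]: (29.70+25.68)/2 × 1 = 27.69
  [7.5→8.5]: (25.68+21.99)/2 × 1 = 23.835
  Sum = 229.7925 µg/mL·hr
Tail: C_last/k_e = 21.99/0.175 = 125.657
AUC_0→∞ (intramuscular injection) = 229.7925 + 125.657 = 355.4495 µg/mL·hr
F = (AUC_ev/D_ev)/(AUC_iv/D_iv) = (355.4495/500)/(883/250) = 0.710899/3.532 = 0.2013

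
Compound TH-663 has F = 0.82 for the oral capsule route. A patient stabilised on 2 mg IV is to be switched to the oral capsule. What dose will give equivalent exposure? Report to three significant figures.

For equal systemic exposure: F × D_ev = D_iv
D_ev = D_iv / F = 2 / 0.82 = 2.43902 mg

D_oral = 2.44 mg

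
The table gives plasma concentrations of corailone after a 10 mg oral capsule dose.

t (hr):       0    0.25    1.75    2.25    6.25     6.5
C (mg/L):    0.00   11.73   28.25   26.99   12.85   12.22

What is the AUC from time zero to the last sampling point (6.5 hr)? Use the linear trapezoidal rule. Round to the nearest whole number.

AUC = 128 mg/L·hr

Trapezoidal AUC_0→6.5:
  [0→0.25]: (0.00+11.73)/2 × 0.25 = 1.46625
  [0.25→1.75]: (11.73+28.25)/2 × 1.5 = 29.985
  [1.75→2.25]: (28.25+26.99)/2 × 0.5 = 13.81
  [2.25→6.25]: (26.99+12.85)/2 × 4 = 79.68
  [6.25→6.5]: (12.85+12.22)/2 × 0.25 = 3.13375
  Sum = 128.075 mg/L·hr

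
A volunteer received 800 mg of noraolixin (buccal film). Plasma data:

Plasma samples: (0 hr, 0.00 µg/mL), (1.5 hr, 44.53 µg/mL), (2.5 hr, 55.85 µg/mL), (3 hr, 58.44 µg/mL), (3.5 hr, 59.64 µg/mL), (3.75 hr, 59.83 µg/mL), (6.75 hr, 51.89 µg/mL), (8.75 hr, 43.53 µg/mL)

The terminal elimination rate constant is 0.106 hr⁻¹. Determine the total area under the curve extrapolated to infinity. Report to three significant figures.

Trapezoidal AUC_0→8.75:
  [0→1.5]: (0.00+44.53)/2 × 1.5 = 33.3975
  [1.5→2.5]: (44.53+55.85)/2 × 1 = 50.19
  [2.5→3]: (55.85+58.44)/2 × 0.5 = 28.5725
  [3→3.5]: (58.44+59.64)/2 × 0.5 = 29.52
  [3.5→3.75]: (59.64+59.83)/2 × 0.25 = 14.93375
  [3.75→6.75]: (59.83+51.89)/2 × 3 = 167.58
  [6.75→8.75]: (51.89+43.53)/2 × 2 = 95.42
  Sum = 419.61375 µg/mL·hr
Extrapolated tail: C_last / k_e = 43.53 / 0.106 = 410.660
AUC_0→∞ = 419.61375 + 410.660 = 830.27375 µg/mL·hr

AUC = 830 µg/mL·hr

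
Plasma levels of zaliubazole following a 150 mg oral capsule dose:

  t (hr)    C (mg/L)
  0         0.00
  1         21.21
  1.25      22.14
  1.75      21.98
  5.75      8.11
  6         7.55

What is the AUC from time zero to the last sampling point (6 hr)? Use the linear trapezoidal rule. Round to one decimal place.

AUC = 89.2 mg/L·hr

Trapezoidal AUC_0→6:
  [0→1]: (0.00+21.21)/2 × 1 = 10.605
  [1→1.25]: (21.21+22.14)/2 × 0.25 = 5.41875
  [1.25→1.75]: (22.14+21.98)/2 × 0.5 = 11.03
  [1.75→5.75]: (21.98+8.11)/2 × 4 = 60.18
  [5.75→6]: (8.11+7.55)/2 × 0.25 = 1.9575
  Sum = 89.19125 mg/L·hr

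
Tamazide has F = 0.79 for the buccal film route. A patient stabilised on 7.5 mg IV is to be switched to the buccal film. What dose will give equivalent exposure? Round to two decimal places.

D_buccal = 9.49 mg

For equal systemic exposure: F × D_ev = D_iv
D_ev = D_iv / F = 7.5 / 0.79 = 9.49367 mg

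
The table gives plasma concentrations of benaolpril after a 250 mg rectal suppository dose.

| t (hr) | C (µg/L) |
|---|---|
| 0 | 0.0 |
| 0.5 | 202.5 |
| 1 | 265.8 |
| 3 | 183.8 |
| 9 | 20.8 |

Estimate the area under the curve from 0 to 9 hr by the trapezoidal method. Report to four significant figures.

AUC = 1231 µg/L·hr

Trapezoidal AUC_0→9:
  [0→0.5]: (0.0+202.5)/2 × 0.5 = 50.625
  [0.5→1]: (202.5+265.8)/2 × 0.5 = 117.075
  [1→3]: (265.8+183.8)/2 × 2 = 449.6
  [3→9]: (183.8+20.8)/2 × 6 = 613.8
  Sum = 1231.1 µg/L·hr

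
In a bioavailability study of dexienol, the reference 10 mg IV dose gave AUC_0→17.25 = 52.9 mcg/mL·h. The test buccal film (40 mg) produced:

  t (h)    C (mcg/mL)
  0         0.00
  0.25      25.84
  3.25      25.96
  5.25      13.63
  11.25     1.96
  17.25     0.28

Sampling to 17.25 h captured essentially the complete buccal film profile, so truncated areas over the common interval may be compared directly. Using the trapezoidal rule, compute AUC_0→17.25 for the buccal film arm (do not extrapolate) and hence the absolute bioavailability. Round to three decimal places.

Trapezoidal AUC_0→17.25 (buccal film):
  [0→0.25]: (0.00+25.84)/2 × 0.25 = 3.23
  [0.25→3.25]: (25.84+25.96)/2 × 3 = 77.7
  [3.25→5.25]: (25.96+13.63)/2 × 2 = 39.59
  [5.25→11.25]: (13.63+1.96)/2 × 6 = 46.77
  [11.25→17.25]: (1.96+0.28)/2 × 6 = 6.72
  Sum = 174.01 mcg/mL·h
F = (AUC_ev/D_ev)/(AUC_iv/D_iv) = (174.01/40)/(52.9/10) = 4.35025/5.29 = 0.8224

F = 0.822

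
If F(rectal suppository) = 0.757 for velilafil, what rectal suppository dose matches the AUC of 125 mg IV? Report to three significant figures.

D_rectal = 165 mg

For equal systemic exposure: F × D_ev = D_iv
D_ev = D_iv / F = 125 / 0.757 = 165.125 mg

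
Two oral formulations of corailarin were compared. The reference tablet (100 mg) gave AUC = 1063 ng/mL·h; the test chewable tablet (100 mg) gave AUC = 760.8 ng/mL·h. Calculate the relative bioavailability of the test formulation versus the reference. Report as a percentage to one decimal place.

F_rel = 71.6%

F_rel = (AUC_test/D_test) / (AUC_ref/D_ref)
      = (760.8/100) / (1063/100)
      = 7.608 / 10.63 = 0.7157 = 71.57%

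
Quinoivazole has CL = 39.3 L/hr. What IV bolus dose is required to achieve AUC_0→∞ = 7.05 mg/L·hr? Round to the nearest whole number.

Dose = 277 mg

Dose_iv = CL × AUC_0→∞
     = 39.3 × 7.05 = 277.065 mg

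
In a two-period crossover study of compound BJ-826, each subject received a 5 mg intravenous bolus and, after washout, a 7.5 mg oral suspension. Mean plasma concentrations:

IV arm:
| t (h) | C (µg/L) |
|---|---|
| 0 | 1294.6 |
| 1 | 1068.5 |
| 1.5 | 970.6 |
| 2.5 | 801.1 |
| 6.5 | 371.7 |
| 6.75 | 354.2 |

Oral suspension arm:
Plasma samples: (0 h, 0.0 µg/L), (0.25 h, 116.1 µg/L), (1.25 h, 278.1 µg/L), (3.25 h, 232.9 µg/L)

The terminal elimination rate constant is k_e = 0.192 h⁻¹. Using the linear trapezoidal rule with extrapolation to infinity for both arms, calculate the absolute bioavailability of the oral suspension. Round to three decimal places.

Trapezoidal AUC_0→6.75 (IV):
  [0→1]: (1294.6+1068.5)/2 × 1 = 1181.55
  [1→1.5]: (1068.5+970.6)/2 × 0.5 = 509.775
  [1.5→2.5]: (970.6+801.1)/2 × 1 = 885.85
  [2.5→6.5]: (801.1+371.7)/2 × 4 = 2345.6
  [6.5→6.75]: (371.7+354.2)/2 × 0.25 = 90.7375
  Sum = 5013.5125 µg/L·h
IV tail: 354.2/0.192 = 1844.792; AUC_iv,0→∞ = 5013.5125 + 1844.792 = 6858.3045 µg/L·h
Trapezoidal AUC_0→3.25 (oral suspension):
  [0→0.25]: (0.0+116.1)/2 × 0.25 = 14.5125
  [0.25→1.25]: (116.1+278.1)/2 × 1 = 197.1
  [1.25→3.25]: (278.1+232.9)/2 × 2 = 511.0
  Sum = 722.6125 µg/L·h
oral suspension tail: 232.9/0.192 = 1213.021; AUC_ev,0→∞ = 722.6125 + 1213.021 = 1935.6335 µg/L·h
F = (AUC_ev/D_ev)/(AUC_iv/D_iv) = (1935.6335/7.5)/(6858.3045/5) = 258.084/1371.6609 = 0.1882

F = 0.188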